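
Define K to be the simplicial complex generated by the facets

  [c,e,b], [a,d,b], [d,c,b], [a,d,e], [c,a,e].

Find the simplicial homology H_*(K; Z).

Order the vertices as a < b < c < d < e. Listing each simplex with vertices in this order, K has dimension 2 with simplices:

  0-simplices (5): a, b, c, d, e
  1-simplices (10): ab, ac, ad, ae, bc, bd, be, cd, ce, de
  2-simplices (5): abd, ace, ade, bcd, bce

so the chain groups are C_0 ≅ Z^5, C_1 ≅ Z^10, C_2 ≅ Z^5.

∂_1: C_1 → C_0 maps an edge to its endpoints' difference, ∂[p,q] = q − p.
The 5×10 boundary matrix has rank 4 and Smith normal form diag(1,1,1,1).

∂_2: C_2 → C_1 sends each 2-simplex [p,q,r] to [q,r] − [p,r] + [p,q]. For instance
  ∂bcd = cd − bd + bc,
  ∂ade = de − ae + ad.
As a 10×5 matrix over Z this has rank 5, with invariant factors (1,1,1,1,1).

From H_k ≅ ker(∂_k) / im(∂_{k+1}) we obtain:

  H_0: rank C_0 − rank ∂_1 = 5 − 4 = 1, and the invariant factors of ∂_1 are all 1, so H_0 ≅ Z.
  H_1: rank ker ∂_1 − rank ∂_2 = (10 − 4) − 5 = 1, and the invariant factors of ∂_2 are all 1, so H_1 ≅ Z.
  H_2: rank ker ∂_2 − rank ∂_3 = (5 − 5) − 0 = 0, and there is no ∂_3, so H_2 ≅ 0.

As a check, the Euler characteristic is 5 − 10 + 5 = 0, which agrees with 1 − 1 + 0 = 0.

H_0 ≅ Z,  H_1 ≅ Z,  H_2 = 0.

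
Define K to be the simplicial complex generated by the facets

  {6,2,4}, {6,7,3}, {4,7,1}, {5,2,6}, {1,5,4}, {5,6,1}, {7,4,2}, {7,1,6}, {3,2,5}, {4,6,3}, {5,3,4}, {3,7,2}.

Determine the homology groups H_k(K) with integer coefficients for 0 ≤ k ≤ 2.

H_0 ≅ Z,  H_1 ≅ Z/2,  H_2 = 0.

Fix the vertex order 1 < 2 < 3 < 4 < 5 < 6 < 7 and write every simplex with vertices in increasing order. Then dim K = 2 and the simplices of K are:

  0-simplices (7): [1], [2], [3], [4], [5], [6], [7]
  1-simplices (18): [1,4], [1,5], [1,6], [1,7], [2,3], [2,4], [2,5], [2,6], [2,7], [3,4], [3,5], [3,6], [3,7], [4,5], [4,6], [4,7], [5,6], [6,7]
  2-simplices (12): [1,4,5], [1,4,7], [1,5,6], [1,6,7], [2,3,5], [2,3,7], [2,4,6], [2,4,7], [2,5,6], [3,4,5], [3,4,6], [3,6,7]

giving chain groups C_0 ≅ Z^7, C_1 ≅ Z^18, C_2 ≅ Z^12.

∂_1: C_1 → C_0 is given by ∂[p,q] = [q] − [p].
The resulting 7×18 matrix has rank 6, and its Smith normal form has invariant factors (1,1,1,1,1,1).

∂_2: C_2 → C_1 sends each 2-simplex [p,q,r] to [q,r] − [p,r] + [p,q]. For instance
  ∂[1,4,5] = [4,5] − [1,5] + [1,4],
  ∂[2,3,5] = [3,5] − [2,5] + [2,3].
This gives a 18×12 integer matrix of rank 12; reducing to Smith normal form yields diagonal entries (1,1,1,1,1,1,1,1,1,1,1,2).

Computing H_k = (kernel of ∂_k) / (image of ∂_{k+1}):

  H_0: rank C_0 − rank ∂_1 = 7 − 6 = 1, and the invariant factors of ∂_1 are all 1, so H_0 = Z.
  H_1: rank ker ∂_1 − rank ∂_2 = (18 − 6) − 12 = 0, and ∂_2 has invariant factor 2 > 1, so H_1 = Z/2.
  H_2: rank ker ∂_2 − rank ∂_3 = (12 − 12) − 0 = 0, and there is no ∂_3, so H_2 = 0.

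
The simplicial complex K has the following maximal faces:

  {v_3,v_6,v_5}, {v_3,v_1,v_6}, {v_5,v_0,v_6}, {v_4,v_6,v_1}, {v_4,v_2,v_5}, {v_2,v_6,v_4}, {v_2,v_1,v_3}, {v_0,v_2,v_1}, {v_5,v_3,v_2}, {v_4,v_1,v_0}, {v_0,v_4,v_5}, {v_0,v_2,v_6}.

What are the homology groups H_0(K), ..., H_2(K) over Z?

Order the vertices as v_0 < v_1 < v_2 < v_3 < v_4 < v_5 < v_6. Listing each simplex with vertices in this order, K has dimension 2 with simplices:

  0-simplices (7): [v_0], [v_1], [v_2], [v_3], [v_4], [v_5], [v_6]
  1-simplices (18): (18 of them)
  2-simplices (12): (12 of them)

Hence C_0 ≅ Z^7, C_1 ≅ Z^18, C_2 ≅ Z^12.

Boundary ∂_1: C_1 → C_0 sends each edge [p,q] (with p < q) to q − p.
The 7×18 boundary matrix has rank 6 and Smith normal form diag(1,1,1,1,1,1).

Boundary ∂_2: C_2 → C_1 sends each 2-simplex [p,q,r] to [q,r] − [p,r] + [p,q]. For instance
  ∂[v_1,v_3,v_6] = [v_3,v_6] − [v_1,v_6] + [v_1,v_3],
  ∂[v_0,v_4,v_5] = [v_4,v_5] − [v_0,v_5] + [v_0,v_4].
This gives a 18×12 integer matrix of rank 12; reducing to Smith normal form yields diagonal entries (1,1,1,1,1,1,1,1,1,1,1,2).

Computing H_k = (kernel of ∂_k) / (image of ∂_{k+1}):

  H_0: rank C_0 − rank ∂_1 = 7 − 6 = 1, and the invariant factors of ∂_1 are all 1, so H_0 = Z.
  H_1: rank ker ∂_1 − rank ∂_2 = (18 − 6) − 12 = 0, and ∂_2 has invariant factor 2 > 1, so H_1 = Z_2.
  H_2: rank ker ∂_2 − rank ∂_3 = (12 − 12) − 0 = 0, and there is no ∂_3, so H_2 = 0.

As a check, the Euler characteristic is 7 − 18 + 12 = 1, which agrees with 1 − 0 + 0 = 1.

H_0 ≅ Z,  H_1 ≅ Z_2,  H_2 = 0.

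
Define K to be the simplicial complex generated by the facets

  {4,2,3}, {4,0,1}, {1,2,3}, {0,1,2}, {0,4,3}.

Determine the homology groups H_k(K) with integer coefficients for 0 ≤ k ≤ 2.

H_0 = Z,  H_1 = Z,  H_2 = 0.

Take the total order 0 < 1 < 2 < 3 < 4 on the vertex set. Then K (dimension 2) consists of the simplices:

  0-simplices (5): [0], [1], [2], [3], [4]
  1-simplices (10): [0,1], [0,2], [0,3], [0,4], [1,2], [1,3], [1,4], [2,3], [2,4], [3,4]
  2-simplices (5): [0,1,2], [0,1,4], [0,3,4], [1,2,3], [2,3,4]

so the chain groups are C_0 ≅ Z^5, C_1 ≅ Z^10, C_2 ≅ Z^5.

∂_1: C_1 → C_0 maps an edge to its endpoints' difference, ∂[p,q] = q − p.
The resulting 5×10 matrix has rank 4, and its Smith normal form has invariant factors (1,1,1,1).

∂_2: C_2 → C_1 maps a triangle to the signed sum of its edges. For instance
  ∂[0,3,4] = [3,4] − [0,4] + [0,3],
  ∂[2,3,4] = [3,4] − [2,4] + [2,3].
The 10×5 boundary matrix has rank 5 and Smith normal form diag(1,1,1,1,1).

Computing H_k = (kernel of ∂_k) / (image of ∂_{k+1}):

  H_0: rank C_0 − rank ∂_1 = 5 − 4 = 1, and the invariant factors of ∂_1 are all 1, so H_0 = Z.
  H_1: rank ker ∂_1 − rank ∂_2 = (10 − 4) − 5 = 1, and the invariant factors of ∂_2 are all 1, so H_1 = Z.
  H_2: rank ker ∂_2 − rank ∂_3 = (5 − 5) − 0 = 0, and there is no ∂_3, so H_2 = 0.

(K is a triangulation of the Möbius band.)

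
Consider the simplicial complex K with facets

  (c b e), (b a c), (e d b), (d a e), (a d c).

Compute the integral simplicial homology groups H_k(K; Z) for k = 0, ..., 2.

H_0 = Z,  H_1 = Z,  H_2 = 0.

We work with the vertex ordering a < b < c < d < e. The simplices of K, each written with vertices in increasing order, are:

  0-simplices (5): a, b, c, d, e
  1-simplices (10): ab, ac, ad, ae, bc, bd, be, cd, ce, de
  2-simplices (5): abc, acd, ade, bce, bde

Hence C_0 ≅ Z^5, C_1 ≅ Z^10, C_2 ≅ Z^5.

The boundary map ∂_1: C_1 → C_0 sends each edge [p,q] (with p < q) to q − p.
The 5×10 boundary matrix has rank 4 and Smith normal form diag(1,1,1,1).

∂_2: C_2 → C_1 maps a triangle to the signed sum of its edges. For instance
  ∂bce = ce − be + bc,
  ∂abc = bc − ac + ab.
The 10×5 boundary matrix has rank 5 and Smith normal form diag(1,1,1,1,1).

Reading off H_k = ker ∂_k / im ∂_{k+1}:

  H_0: rank C_0 − rank ∂_1 = 5 − 4 = 1, and the invariant factors of ∂_1 are all 1, so H_0 ≅ Z.
  H_1: rank ker ∂_1 − rank ∂_2 = (10 − 4) − 5 = 1, and the invariant factors of ∂_2 are all 1, so H_1 ≅ Z.
  H_2: rank ker ∂_2 − rank ∂_3 = (5 − 5) − 0 = 0, and there is no ∂_3, so H_2 ≅ 0.

(K is a triangulation of the Möbius band.)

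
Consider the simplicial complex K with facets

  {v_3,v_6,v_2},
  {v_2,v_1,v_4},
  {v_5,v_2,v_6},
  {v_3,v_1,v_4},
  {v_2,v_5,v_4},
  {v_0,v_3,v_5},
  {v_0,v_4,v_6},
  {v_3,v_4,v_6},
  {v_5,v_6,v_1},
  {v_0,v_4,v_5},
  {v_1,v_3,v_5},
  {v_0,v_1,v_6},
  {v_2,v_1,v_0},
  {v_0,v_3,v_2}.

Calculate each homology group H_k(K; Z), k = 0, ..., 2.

K has 7 vertices, 21 edges, 14 triangles.
rank ∂_0 = 0, rank ∂_1 = 6 ⇒ b_0 = 7 − 0 − 6 = 1; all invariant factors of ∂_1 are 1 so no torsion. So H_0 ≅ Z.
rank ∂_1 = 6, rank ∂_2 = 13 ⇒ b_1 = 21 − 6 − 13 = 2; all invariant factors of ∂_2 are 1 so no torsion. So H_1 ≅ Z^2.
rank ∂_2 = 13, rank ∂_3 = 0 ⇒ b_2 = 14 − 13 − 0 = 1. So H_2 ≅ Z.

H_0 = Z,  H_1 = Z^2,  H_2 = Z.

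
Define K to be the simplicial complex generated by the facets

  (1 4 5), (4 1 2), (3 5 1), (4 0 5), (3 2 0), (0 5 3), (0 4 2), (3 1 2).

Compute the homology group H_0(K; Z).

We work with the vertex ordering 0 < 1 < 2 < 3 < 4 < 5. The simplices of K, each written with vertices in increasing order, are:

  0-simplices (6): [0], [1], [2], [3], [4], [5]
  1-simplices (12): [0,2], [0,3], [0,4], [0,5], [1,2], [1,3], [1,4], [1,5], [2,3], [2,4], [3,5], [4,5]
  2-simplices (8): [0,2,3], [0,2,4], [0,3,5], [0,4,5], [1,2,3], [1,2,4], [1,3,5], [1,4,5]

so the chain groups are C_0 ≅ Z^6, C_1 ≅ Z^12, C_2 ≅ Z^8.

∂_1: C_1 → C_0 sends each edge [p,q] (with p < q) to q − p. For instance
  ∂[0,4] = [4] − [0].
The resulting 6×12 matrix has rank 5, and its Smith normal form has invariant factors (1,1,1,1,1).

Boundary ∂_2: C_2 → C_1 acts by ∂[p,q,r] = [q,r] − [p,r] + [p,q]. For instance
  ∂[0,2,3] = [2,3] − [0,3] + [0,2],
  ∂[1,3,5] = [3,5] − [1,5] + [1,3].
The 12×8 boundary matrix has rank 7 and Smith normal form diag(1,1,1,1,1,1,1).

Now H_k = ker ∂_k / im ∂_{k+1}, so:

  H_0: rank C_0 − rank ∂_1 = 6 − 5 = 1, and the invariant factors of ∂_1 are all 1, so H_0 = Z.

(K is a triangulation of the 2-sphere S^2.)

H_0 ≅ Z.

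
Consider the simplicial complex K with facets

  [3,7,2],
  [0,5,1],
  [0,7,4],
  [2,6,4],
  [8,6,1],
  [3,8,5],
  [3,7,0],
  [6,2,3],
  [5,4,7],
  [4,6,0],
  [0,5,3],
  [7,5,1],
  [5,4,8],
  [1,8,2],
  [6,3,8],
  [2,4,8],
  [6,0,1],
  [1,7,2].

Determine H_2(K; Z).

K has 9 vertices, 27 edges, 18 triangles.
rank ∂_2 = 18, rank ∂_3 = 0 ⇒ b_2 = 18 − 18 − 0 = 0. So H_2 ≅ 0.

H_2 ≅ 0.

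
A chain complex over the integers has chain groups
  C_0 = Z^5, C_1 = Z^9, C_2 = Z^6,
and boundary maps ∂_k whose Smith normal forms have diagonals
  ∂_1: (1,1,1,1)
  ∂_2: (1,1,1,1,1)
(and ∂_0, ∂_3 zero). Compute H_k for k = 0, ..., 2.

H_0 = Z,  H_1 = 0,  H_2 = Z.

H_0: b_0 = 5 − 0 − 4 = 1; torsion from ∂_1 factors > 1: none. So H_0 = Z.
H_1: b_1 = 9 − 4 − 5 = 0; torsion from ∂_2 factors > 1: none. So H_1 = 0.
H_2: b_2 = 6 − 5 − 0 = 1; torsion from ∂_3 factors > 1: none. So H_2 = Z.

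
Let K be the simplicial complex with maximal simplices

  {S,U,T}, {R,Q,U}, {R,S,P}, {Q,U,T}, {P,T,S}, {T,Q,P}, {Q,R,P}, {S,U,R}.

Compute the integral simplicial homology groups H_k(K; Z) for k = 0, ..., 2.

We work with the vertex ordering P < Q < R < S < T < U. The simplices of K, each written with vertices in increasing order, are:

  0-simplices (6): P, Q, R, S, T, U
  1-simplices (12): PQ, PR, PS, PT, QR, QT, QU, RS, RU, ST, SU, TU
  2-simplices (8): PQR, PQT, PRS, PST, QRU, QTU, RSU, STU

giving chain groups C_0 ≅ Z^6, C_1 ≅ Z^12, C_2 ≅ Z^8.

Boundary ∂_1: C_1 → C_0 is given by ∂[p,q] = [q] − [p].
The resulting 6×12 matrix has rank 5, and its Smith normal form has invariant factors (1,1,1,1,1).

The boundary map ∂_2: C_2 → C_1 sends each 2-simplex [p,q,r] to [q,r] − [p,r] + [p,q]. For instance
  ∂PST = ST − PT + PS,
  ∂PQR = QR − PR + PQ.
As a 12×8 matrix over Z this has rank 7, with invariant factors (1,1,1,1,1,1,1).

Now H_k = ker ∂_k / im ∂_{k+1}, so:

  H_0: rank C_0 − rank ∂_1 = 6 − 5 = 1, and the invariant factors of ∂_1 are all 1, so H_0 = Z.
  H_1: rank ker ∂_1 − rank ∂_2 = (12 − 5) − 7 = 0, and the invariant factors of ∂_2 are all 1, so H_1 = 0.
  H_2: rank ker ∂_2 − rank ∂_3 = (8 − 7) − 0 = 1, and there is no ∂_3, so H_2 = Z.

As a check, the Euler characteristic is 6 − 12 + 8 = 2, which agrees with 1 − 0 + 1 = 2.

H_0 ≅ Z,  H_1 = 0,  H_2 ≅ Z.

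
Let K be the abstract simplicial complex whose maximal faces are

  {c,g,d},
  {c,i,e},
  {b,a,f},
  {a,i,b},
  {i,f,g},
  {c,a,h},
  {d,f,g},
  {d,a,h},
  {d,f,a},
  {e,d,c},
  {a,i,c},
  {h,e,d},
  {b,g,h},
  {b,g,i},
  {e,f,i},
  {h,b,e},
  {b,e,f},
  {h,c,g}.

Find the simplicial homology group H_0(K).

Order the vertices as a < b < c < d < e < f < g < h < i. Listing each simplex with vertices in this order, K has dimension 2 with simplices:

  0-simplices (9): a, b, c, d, e, f, g, h, i
  1-simplices (27): ab, ac, ad, af, ah, ai, be, bf, bg, bh, bi, cd, ce, cg, ch, ci, de, df, dg, dh, ef, eh, ei, fg, fi, gh, gi
  2-simplices (18): abf, abi, ach, aci, adf, adh, bef, beh, bgh, bgi, cde, cdg, cei, cgh, deh, dfg, efi, fgi

so the chain groups are C_0 ≅ Z^9, C_1 ≅ Z^27, C_2 ≅ Z^18.

Boundary ∂_1: C_1 → C_0 is given by ∂[p,q] = [q] − [p]. For instance
  ∂cd = d − c.
The resulting 9×27 matrix has rank 8, and its Smith normal form has invariant factors (1,1,1,1,1,1,1,1).

The boundary map ∂_2: C_2 → C_1 acts by ∂[p,q,r] = [q,r] − [p,r] + [p,q]. For instance
  ∂cei = ei − ci + ce,
  ∂aci = ci − ai + ac.
As a 27×18 matrix over Z this has rank 18, with invariant factors (1,1,1,1,1,1,1,1,1,1,1,1,1,1,1,1,1,2).

From H_k ≅ ker(∂_k) / im(∂_{k+1}) we obtain:

  H_0: rank C_0 − rank ∂_1 = 9 − 8 = 1, and the invariant factors of ∂_1 are all 1, so H_0 ≅ Z.

(K is a triangulation of the Klein bottle.)

H_0 = Z.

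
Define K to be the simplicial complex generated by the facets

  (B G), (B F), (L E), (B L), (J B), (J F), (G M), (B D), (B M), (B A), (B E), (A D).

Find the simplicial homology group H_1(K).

Take the total order A < B < D < E < F < G < J < L < M on the vertex set. Then K (dimension 1) consists of the simplices:

  0-simplices (9): A, B, D, E, F, G, J, L, M
  1-simplices (12): AB, AD, BD, BE, BF, BG, BJ, BL, BM, EL, FJ, GM

so the chain groups are C_0 ≅ Z^9, C_1 ≅ Z^12.

∂_1: C_1 → C_0 maps an edge to its endpoints' difference, ∂[p,q] = q − p.
The 9×12 boundary matrix has rank 8 and Smith normal form diag(1,1,1,1,1,1,1,1).

Computing H_k = (kernel of ∂_k) / (image of ∂_{k+1}):

  H_1: rank ker ∂_1 − rank ∂_2 = (12 − 8) − 0 = 4, and there is no ∂_2, so H_1 = Z^4.

H_1 ≅ Z^4.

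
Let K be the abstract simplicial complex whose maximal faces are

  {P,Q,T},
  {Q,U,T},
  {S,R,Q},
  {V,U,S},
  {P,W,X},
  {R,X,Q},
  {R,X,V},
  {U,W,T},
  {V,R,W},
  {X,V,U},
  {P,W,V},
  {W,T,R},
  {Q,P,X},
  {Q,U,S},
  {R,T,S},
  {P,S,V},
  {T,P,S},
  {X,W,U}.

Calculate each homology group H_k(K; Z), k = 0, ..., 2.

K has 9 vertices, 27 edges, 18 triangles.
rank ∂_0 = 0, rank ∂_1 = 8 ⇒ b_0 = 9 − 0 − 8 = 1; all invariant factors of ∂_1 are 1 so no torsion. So H_0 = Z.
rank ∂_1 = 8, rank ∂_2 = 18 ⇒ b_1 = 27 − 8 − 18 = 1; ∂_2 has invariant factor(s) [2] giving torsion. So H_1 = Z ⊕ Z/2Z.
rank ∂_2 = 18, rank ∂_3 = 0 ⇒ b_2 = 18 − 18 − 0 = 0. So H_2 = 0.

H_0 ≅ Z,  H_1 ≅ Z ⊕ Z/2Z,  H_2 = 0.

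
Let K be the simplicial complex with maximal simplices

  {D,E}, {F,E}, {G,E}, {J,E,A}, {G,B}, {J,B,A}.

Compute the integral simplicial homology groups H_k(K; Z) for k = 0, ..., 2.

H_0 = Z,  H_1 = Z,  H_2 = 0.

Take the total order A < B < D < E < F < G < J on the vertex set. Then K (dimension 2) consists of the simplices:

  0-simplices (7): A, B, D, E, F, G, J
  1-simplices (9): AB, AE, AJ, BG, BJ, DE, EF, EG, EJ
  2-simplices (2): ABJ, AEJ

so the chain groups are C_0 ≅ Z^7, C_1 ≅ Z^9, C_2 ≅ Z^2.

∂_1: C_1 → C_0 maps an edge to its endpoints' difference, ∂[p,q] = q − p. For instance
  ∂BG = G − B.
As a 7×9 matrix over Z this has rank 6, with invariant factors (1,1,1,1,1,1).

Boundary ∂_2: C_2 → C_1 sends each 2-simplex [p,q,r] to [q,r] − [p,r] + [p,q]. For instance
  ∂AEJ = EJ − AJ + AE,
  ∂ABJ = BJ − AJ + AB.
As a 9×2 matrix over Z this has rank 2, with invariant factors (1,1).

Computing H_k = (kernel of ∂_k) / (image of ∂_{k+1}):

  H_0: rank C_0 − rank ∂_1 = 7 − 6 = 1, and the invariant factors of ∂_1 are all 1, so H_0 = Z.
  H_1: rank ker ∂_1 − rank ∂_2 = (9 − 6) − 2 = 1, and the invariant factors of ∂_2 are all 1, so H_1 = Z.
  H_2: rank ker ∂_2 − rank ∂_3 = (2 − 2) − 0 = 0, and there is no ∂_3, so H_2 = 0.

As a check, the Euler characteristic is 7 − 9 + 2 = 0, which agrees with 1 − 1 + 0 = 0.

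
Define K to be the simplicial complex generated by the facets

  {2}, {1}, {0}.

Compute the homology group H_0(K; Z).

H_0 = Z^3.

Order the vertices as 0 < 1 < 2. Listing each simplex with vertices in this order, K has dimension 0 with simplices:

  0-simplices (3): [0], [1], [2]

Hence C_0 ≅ Z^3.

Reading off H_k = ker ∂_k / im ∂_{k+1}:

  H_0: rank C_0 − rank ∂_1 = 3 − 0 = 3, and there is no ∂_1, so H_0 = Z^3.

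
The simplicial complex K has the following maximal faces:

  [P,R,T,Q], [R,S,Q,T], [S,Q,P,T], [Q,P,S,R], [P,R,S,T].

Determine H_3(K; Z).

H_3 ≅ Z.

Fix the vertex order P < Q < R < S < T and write every simplex with vertices in increasing order. Then dim K = 3 and the simplices of K are:

  0-simplices (5): P, Q, R, S, T
  1-simplices (10): PQ, PR, PS, PT, QR, QS, QT, RS, RT, ST
  2-simplices (10): PQR, PQS, PQT, PRS, PRT, PST, QRS, QRT, QST, RST
  3-simplices (5): PQRS, PQRT, PQST, PRST, QRST

giving chain groups C_0 ≅ Z^5, C_1 ≅ Z^10, C_2 ≅ Z^10, C_3 ≅ Z^5.

Boundary ∂_1: C_1 → C_0 sends each edge [p,q] (with p < q) to q − p. For instance
  ∂PR = R − P.
The 5×10 boundary matrix has rank 4 and Smith normal form diag(1,1,1,1).

∂_2: C_2 → C_1 sends each 2-simplex [p,q,r] to [q,r] − [p,r] + [p,q]. For instance
  ∂RST = ST − RT + RS,
  ∂QRT = RT − QT + QR.
The 10×10 boundary matrix has rank 6 and Smith normal form diag(1,1,1,1,1,1).

The boundary map ∂_3: C_3 → C_2 sends each 3-simplex σ to the alternating sum Σ_i (−1)^i (σ with its i-th vertex removed). For instance
  ∂PQRS = QRS − PRS + PQS − PQR,
  ∂QRST = RST − QST + QRT − QRS.
The resulting 10×5 matrix has rank 4, and its Smith normal form has invariant factors (1,1,1,1).

Now H_k = ker ∂_k / im ∂_{k+1}, so:

  H_3: rank ker ∂_3 − rank ∂_4 = (5 − 4) − 0 = 1, and there is no ∂_4, so H_3 = Z.

(K is a triangulation of the 3-sphere S^3.)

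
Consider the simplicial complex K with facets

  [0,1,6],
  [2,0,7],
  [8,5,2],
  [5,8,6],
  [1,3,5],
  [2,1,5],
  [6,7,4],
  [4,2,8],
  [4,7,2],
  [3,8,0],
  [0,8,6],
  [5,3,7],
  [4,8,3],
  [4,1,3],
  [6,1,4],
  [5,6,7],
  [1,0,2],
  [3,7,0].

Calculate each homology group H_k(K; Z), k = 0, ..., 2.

K has 9 vertices, 27 edges, 18 triangles.
rank ∂_0 = 0, rank ∂_1 = 8 ⇒ b_0 = 9 − 0 − 8 = 1; all invariant factors of ∂_1 are 1 so no torsion. So H_0 ≅ Z.
rank ∂_1 = 8, rank ∂_2 = 17 ⇒ b_1 = 27 − 8 − 17 = 2; all invariant factors of ∂_2 are 1 so no torsion. So H_1 ≅ Z^2.
rank ∂_2 = 17, rank ∂_3 = 0 ⇒ b_2 = 18 − 17 − 0 = 1. So H_2 ≅ Z.

H_0 ≅ Z,  H_1 ≅ Z^2,  H_2 ≅ Z.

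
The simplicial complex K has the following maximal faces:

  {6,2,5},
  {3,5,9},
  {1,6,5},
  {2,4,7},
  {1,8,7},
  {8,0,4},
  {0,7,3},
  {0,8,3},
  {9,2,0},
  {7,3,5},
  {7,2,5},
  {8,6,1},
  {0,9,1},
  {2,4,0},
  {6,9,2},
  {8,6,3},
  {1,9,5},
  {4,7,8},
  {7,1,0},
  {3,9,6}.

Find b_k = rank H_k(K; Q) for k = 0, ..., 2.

We work with the vertex ordering 0 < 1 < 2 < 3 < 4 < 5 < 6 < 7 < 8 < 9. The simplices of K, each written with vertices in increasing order, are:

  0-simplices (10): [0], [1], [2], [3], [4], [5], [6], [7], [8], [9]
  1-simplices (30): (30 of them)
  2-simplices (20): (20 of them)

giving chain groups C_0 ≅ Z^10, C_1 ≅ Z^30, C_2 ≅ Z^20.

∂_1: C_1 → C_0 is given by ∂[p,q] = [q] − [p].
As a 10×30 matrix over Z this has rank 9, with invariant factors (1,1,1,1,1,1,1,1,1).

Boundary ∂_2: C_2 → C_1 sends each 2-simplex [p,q,r] to [q,r] − [p,r] + [p,q]. For instance
  ∂[0,3,8] = [3,8] − [0,8] + [0,3],
  ∂[0,2,4] = [2,4] − [0,4] + [0,2].
This gives a 30×20 integer matrix of rank 20; reducing to Smith normal form yields diagonal entries (1,1,1,1,1,1,1,1,1,1,1,1,1,1,1,1,1,1,1,2).

Reading off H_k = ker ∂_k / im ∂_{k+1}:

  H_0: rank C_0 − rank ∂_1 = 10 − 9 = 1, and the invariant factors of ∂_1 are all 1, so H_0 ≅ Z.
  H_1: rank ker ∂_1 − rank ∂_2 = (30 − 9) − 20 = 1, and ∂_2 has invariant factor 2 > 1, so H_1 ≅ Z × Z/2.
  H_2: rank ker ∂_2 − rank ∂_3 = (20 − 20) − 0 = 0, and there is no ∂_3, so H_2 ≅ 0.

As a check, the Euler characteristic is 10 − 30 + 20 = 0, which agrees with 1 − 1 + 0 = 0.

Hence the Betti numbers are b_0 = 1, b_1 = 1, b_2 = 0.

b_0 = 1, b_1 = 1, b_2 = 0.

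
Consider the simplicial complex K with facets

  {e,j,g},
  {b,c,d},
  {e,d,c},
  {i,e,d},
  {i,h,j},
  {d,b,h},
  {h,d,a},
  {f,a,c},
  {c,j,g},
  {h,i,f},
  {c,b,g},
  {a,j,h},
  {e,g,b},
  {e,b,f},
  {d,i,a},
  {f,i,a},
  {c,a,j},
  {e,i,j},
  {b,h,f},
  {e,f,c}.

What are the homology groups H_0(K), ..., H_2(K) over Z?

We work with the vertex ordering a < b < c < d < e < f < g < h < i < j. The simplices of K, each written with vertices in increasing order, are:

  0-simplices (10): a, b, c, d, e, f, g, h, i, j
  1-simplices (30): ac, ad, af, ah, ai, aj, bc, bd, be, bf, bg, bh, cd, ce, cf, cg, cj, de, dh, di, ef, eg, ei, ej, fh, fi, gj, hi, hj, ij
  2-simplices (20): acf, acj, adh, adi, afi, ahj, bcd, bcg, bdh, bef, beg, bfh, cde, cef, cgj, dei, egj, eij, fhi, hij

so the chain groups are C_0 ≅ Z^10, C_1 ≅ Z^30, C_2 ≅ Z^20.

Boundary ∂_1: C_1 → C_0 maps an edge to its endpoints' difference, ∂[p,q] = q − p. For instance
  ∂cd = d − c.
The resulting 10×30 matrix has rank 9, and its Smith normal form has invariant factors (1,1,1,1,1,1,1,1,1).

∂_2: C_2 → C_1 maps a triangle to the signed sum of its edges. For instance
  ∂afi = fi − ai + af,
  ∂beg = eg − bg + be.
The resulting 30×20 matrix has rank 20, and its Smith normal form has invariant factors (1,1,1,1,1,1,1,1,1,1,1,1,1,1,1,1,1,1,1,2).

From H_k ≅ ker(∂_k) / im(∂_{k+1}) we obtain:

  H_0: rank C_0 − rank ∂_1 = 10 − 9 = 1, and the invariant factors of ∂_1 are all 1, so H_0 ≅ Z.
  H_1: rank ker ∂_1 − rank ∂_2 = (30 − 9) − 20 = 1, and ∂_2 has invariant factor 2 > 1, so H_1 ≅ Z ⊕ Z_2.
  H_2: rank ker ∂_2 − rank ∂_3 = (20 − 20) − 0 = 0, and there is no ∂_3, so H_2 ≅ 0.

H_0 = Z,  H_1 = Z ⊕ Z_2,  H_2 = 0.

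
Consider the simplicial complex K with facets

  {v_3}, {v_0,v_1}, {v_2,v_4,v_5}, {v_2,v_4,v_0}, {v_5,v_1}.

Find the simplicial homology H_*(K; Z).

H_0 ≅ Z^2,  H_1 ≅ Z,  H_2 = 0.

We work with the vertex ordering v_0 < v_1 < v_2 < v_3 < v_4 < v_5. The simplices of K, each written with vertices in increasing order, are:

  0-simplices (6): [v_0], [v_1], [v_2], [v_3], [v_4], [v_5]
  1-simplices (7): [v_0,v_1], [v_0,v_2], [v_0,v_4], [v_1,v_5], [v_2,v_4], [v_2,v_5], [v_4,v_5]
  2-simplices (2): [v_0,v_2,v_4], [v_2,v_4,v_5]

so the chain groups are C_0 ≅ Z^6, C_1 ≅ Z^7, C_2 ≅ Z^2.

Boundary ∂_1: C_1 → C_0 is given by ∂[p,q] = [q] − [p].
The 6×7 boundary matrix has rank 4 and Smith normal form diag(1,1,1,1).

∂_2: C_2 → C_1 maps a triangle to the signed sum of its edges. For instance
  ∂[v_2,v_4,v_5] = [v_4,v_5] − [v_2,v_5] + [v_2,v_4],
  ∂[v_0,v_2,v_4] = [v_2,v_4] − [v_0,v_4] + [v_0,v_2].
This gives a 7×2 integer matrix of rank 2; reducing to Smith normal form yields diagonal entries (1,1).

Reading off H_k = ker ∂_k / im ∂_{k+1}:

  H_0: rank C_0 − rank ∂_1 = 6 − 4 = 2, and the invariant factors of ∂_1 are all 1, so H_0 = Z^2.
  H_1: rank ker ∂_1 − rank ∂_2 = (7 − 4) − 2 = 1, and the invariant factors of ∂_2 are all 1, so H_1 = Z.
  H_2: rank ker ∂_2 − rank ∂_3 = (2 − 2) − 0 = 0, and there is no ∂_3, so H_2 = 0.

As a check, the Euler characteristic is 6 − 7 + 2 = 1, which agrees with 2 − 1 + 0 = 1.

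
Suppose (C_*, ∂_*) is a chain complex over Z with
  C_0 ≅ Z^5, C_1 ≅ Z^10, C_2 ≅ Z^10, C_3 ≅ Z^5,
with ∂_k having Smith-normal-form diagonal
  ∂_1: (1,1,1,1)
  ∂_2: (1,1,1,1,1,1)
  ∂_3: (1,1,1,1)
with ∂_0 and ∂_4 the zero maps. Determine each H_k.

H_0 ≅ Z,  H_1 = 0,  H_2 = 0,  H_3 ≅ Z.

H_0: b_0 = 5 − 0 − 4 = 1; torsion from ∂_1 factors > 1: none. So H_0 ≅ Z.
H_1: b_1 = 10 − 4 − 6 = 0; torsion from ∂_2 factors > 1: none. So H_1 ≅ 0.
H_2: b_2 = 10 − 6 − 4 = 0; torsion from ∂_3 factors > 1: none. So H_2 ≅ 0.
H_3: b_3 = 5 − 4 − 0 = 1; torsion from ∂_4 factors > 1: none. So H_3 ≅ Z.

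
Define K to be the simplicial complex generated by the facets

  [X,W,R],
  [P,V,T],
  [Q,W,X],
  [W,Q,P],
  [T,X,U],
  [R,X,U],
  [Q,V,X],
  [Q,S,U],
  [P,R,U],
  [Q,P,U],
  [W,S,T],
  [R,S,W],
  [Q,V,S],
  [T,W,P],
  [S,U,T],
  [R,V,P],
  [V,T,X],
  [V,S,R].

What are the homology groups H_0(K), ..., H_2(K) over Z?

H_0 = Z,  H_1 = Z^2,  H_2 = Z.

Order the vertices as P < Q < R < S < T < U < V < W < X. Listing each simplex with vertices in this order, K has dimension 2 with simplices:

  0-simplices (9): P, Q, R, S, T, U, V, W, X
  1-simplices (27): PQ, PR, PT, PU, PV, PW, QS, QU, QV, QW, QX, RS, RU, RV, RW, RX, ST, SU, SV, SW, TU, TV, TW, TX, UX, VX, WX
  2-simplices (18): PQU, PQW, PRU, PRV, PTV, PTW, QSU, QSV, QVX, QWX, RSV, RSW, RUX, RWX, STU, STW, TUX, TVX

giving chain groups C_0 ≅ Z^9, C_1 ≅ Z^27, C_2 ≅ Z^18.

The boundary map ∂_1: C_1 → C_0 is given by ∂[p,q] = [q] − [p]. For instance
  ∂PQ = Q − P.
The resulting 9×27 matrix has rank 8, and its Smith normal form has invariant factors (1,1,1,1,1,1,1,1).

Boundary ∂_2: C_2 → C_1 maps a triangle to the signed sum of its edges. For instance
  ∂QSV = SV − QV + QS,
  ∂QWX = WX − QX + QW.
The 27×18 boundary matrix has rank 17 and Smith normal form diag(1,1,1,1,1,1,1,1,1,1,1,1,1,1,1,1,1).

From H_k ≅ ker(∂_k) / im(∂_{k+1}) we obtain:

  H_0: rank C_0 − rank ∂_1 = 9 − 8 = 1, and the invariant factors of ∂_1 are all 1, so H_0 = Z.
  H_1: rank ker ∂_1 − rank ∂_2 = (27 − 8) − 17 = 2, and the invariant factors of ∂_2 are all 1, so H_1 = Z^2.
  H_2: rank ker ∂_2 − rank ∂_3 = (18 − 17) − 0 = 1, and there is no ∂_3, so H_2 = Z.

(K is a triangulation of the torus T^2.)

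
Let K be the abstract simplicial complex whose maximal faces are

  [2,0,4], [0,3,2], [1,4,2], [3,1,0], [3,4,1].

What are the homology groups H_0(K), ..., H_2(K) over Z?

H_0 ≅ Z,  H_1 ≅ Z,  H_2 = 0.

Take the total order 0 < 1 < 2 < 3 < 4 on the vertex set. Then K (dimension 2) consists of the simplices:

  0-simplices (5): [0], [1], [2], [3], [4]
  1-simplices (10): [0,1], [0,2], [0,3], [0,4], [1,2], [1,3], [1,4], [2,3], [2,4], [3,4]
  2-simplices (5): [0,1,3], [0,2,3], [0,2,4], [1,2,4], [1,3,4]

giving chain groups C_0 ≅ Z^5, C_1 ≅ Z^10, C_2 ≅ Z^5.

Boundary ∂_1: C_1 → C_0 sends each edge [p,q] (with p < q) to q − p.
This gives a 5×10 integer matrix of rank 4; reducing to Smith normal form yields diagonal entries (1,1,1,1).

Boundary ∂_2: C_2 → C_1 maps a triangle to the signed sum of its edges. For instance
  ∂[0,2,3] = [2,3] − [0,3] + [0,2],
  ∂[1,3,4] = [3,4] − [1,4] + [1,3].
The 10×5 boundary matrix has rank 5 and Smith normal form diag(1,1,1,1,1).

Now H_k = ker ∂_k / im ∂_{k+1}, so:

  H_0: rank C_0 − rank ∂_1 = 5 − 4 = 1, and the invariant factors of ∂_1 are all 1, so H_0 = Z.
  H_1: rank ker ∂_1 − rank ∂_2 = (10 − 4) − 5 = 1, and the invariant factors of ∂_2 are all 1, so H_1 = Z.
  H_2: rank ker ∂_2 − rank ∂_3 = (5 − 5) − 0 = 0, and there is no ∂_3, so H_2 = 0.

As a check, the Euler characteristic is 5 − 10 + 5 = 0, which agrees with 1 − 1 + 0 = 0.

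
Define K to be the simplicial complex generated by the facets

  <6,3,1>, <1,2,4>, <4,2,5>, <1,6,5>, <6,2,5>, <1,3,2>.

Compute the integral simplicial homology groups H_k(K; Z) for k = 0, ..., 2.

We work with the vertex ordering 1 < 2 < 3 < 4 < 5 < 6. The simplices of K, each written with vertices in increasing order, are:

  0-simplices (6): [1], [2], [3], [4], [5], [6]
  1-simplices (12): [1,2], [1,3], [1,4], [1,5], [1,6], [2,3], [2,4], [2,5], [2,6], [3,6], [4,5], [5,6]
  2-simplices (6): [1,2,3], [1,2,4], [1,3,6], [1,5,6], [2,4,5], [2,5,6]

so the chain groups are C_0 ≅ Z^6, C_1 ≅ Z^12, C_2 ≅ Z^6.

Boundary ∂_1: C_1 → C_0 is given by ∂[p,q] = [q] − [p].
As a 6×12 matrix over Z this has rank 5, with invariant factors (1,1,1,1,1).

The boundary map ∂_2: C_2 → C_1 acts by ∂[p,q,r] = [q,r] − [p,r] + [p,q]. For instance
  ∂[1,2,4] = [2,4] − [1,4] + [1,2],
  ∂[1,5,6] = [5,6] − [1,6] + [1,5].
As a 12×6 matrix over Z this has rank 6, with invariant factors (1,1,1,1,1,1).

Reading off H_k = ker ∂_k / im ∂_{k+1}:

  H_0: rank C_0 − rank ∂_1 = 6 − 5 = 1, and the invariant factors of ∂_1 are all 1, so H_0 ≅ Z.
  H_1: rank ker ∂_1 − rank ∂_2 = (12 − 5) − 6 = 1, and the invariant factors of ∂_2 are all 1, so H_1 ≅ Z.
  H_2: rank ker ∂_2 − rank ∂_3 = (6 − 6) − 0 = 0, and there is no ∂_3, so H_2 ≅ 0.

(K is a triangulation of the cylinder S^1 x I.)

H_0 = Z,  H_1 = Z,  H_2 = 0.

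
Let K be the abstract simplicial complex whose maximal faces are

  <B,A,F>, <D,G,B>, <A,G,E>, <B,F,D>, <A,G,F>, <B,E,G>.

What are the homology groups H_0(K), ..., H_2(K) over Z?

H_0 ≅ Z,  H_1 ≅ Z,  H_2 = 0.

We work with the vertex ordering A < B < D < E < F < G. The simplices of K, each written with vertices in increasing order, are:

  0-simplices (6): A, B, D, E, F, G
  1-simplices (12): AB, AE, AF, AG, BD, BE, BF, BG, DF, DG, EG, FG
  2-simplices (6): ABF, AEG, AFG, BDF, BDG, BEG

Hence C_0 ≅ Z^6, C_1 ≅ Z^12, C_2 ≅ Z^6.

The boundary map ∂_1: C_1 → C_0 maps an edge to its endpoints' difference, ∂[p,q] = q − p. For instance
  ∂EG = G − E.
The resulting 6×12 matrix has rank 5, and its Smith normal form has invariant factors (1,1,1,1,1).

Boundary ∂_2: C_2 → C_1 maps a triangle to the signed sum of its edges. For instance
  ∂BDF = DF − BF + BD,
  ∂ABF = BF − AF + AB.
The 12×6 boundary matrix has rank 6 and Smith normal form diag(1,1,1,1,1,1).

From H_k ≅ ker(∂_k) / im(∂_{k+1}) we obtain:

  H_0: rank C_0 − rank ∂_1 = 6 − 5 = 1, and the invariant factors of ∂_1 are all 1, so H_0 = Z.
  H_1: rank ker ∂_1 − rank ∂_2 = (12 − 5) − 6 = 1, and the invariant factors of ∂_2 are all 1, so H_1 = Z.
  H_2: rank ker ∂_2 − rank ∂_3 = (6 − 6) − 0 = 0, and there is no ∂_3, so H_2 = 0.

As a check, the Euler characteristic is 6 − 12 + 6 = 0, which agrees with 1 − 1 + 0 = 0.
(K is a triangulation of the cylinder S^1 x I.)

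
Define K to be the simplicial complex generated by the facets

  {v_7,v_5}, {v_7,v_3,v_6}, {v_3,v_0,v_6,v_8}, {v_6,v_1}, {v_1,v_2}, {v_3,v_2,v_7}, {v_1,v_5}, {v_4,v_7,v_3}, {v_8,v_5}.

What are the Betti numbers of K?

b_0 = 1, b_1 = 3, b_2 = 0, b_3 = 0.

K has 9 vertices, 17 edges, 7 triangles, 1 3-simplex.
rank ∂_0 = 0, rank ∂_1 = 8 ⇒ b_0 = 9 − 0 − 8 = 1; all invariant factors of ∂_1 are 1 so no torsion. So H_0 ≅ Z.
rank ∂_1 = 8, rank ∂_2 = 6 ⇒ b_1 = 17 − 8 − 6 = 3; all invariant factors of ∂_2 are 1 so no torsion. So H_1 ≅ Z^3.
rank ∂_2 = 6, rank ∂_3 = 1 ⇒ b_2 = 7 − 6 − 1 = 0; all invariant factors of ∂_3 are 1 so no torsion. So H_2 ≅ 0.
rank ∂_3 = 1, rank ∂_4 = 0 ⇒ b_3 = 1 − 1 − 0 = 0. So H_3 ≅ 0.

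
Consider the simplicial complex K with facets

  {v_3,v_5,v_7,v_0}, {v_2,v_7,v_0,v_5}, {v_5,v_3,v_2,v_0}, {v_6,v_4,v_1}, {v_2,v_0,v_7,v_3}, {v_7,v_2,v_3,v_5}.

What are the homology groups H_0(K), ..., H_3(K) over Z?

Take the total order v_0 < v_1 < v_2 < v_3 < v_4 < v_5 < v_6 < v_7 on the vertex set. Then K (dimension 3) consists of the simplices:

  0-simplices (8): [v_0], [v_1], [v_2], [v_3], [v_4], [v_5], [v_6], [v_7]
  1-simplices (13): [v_0,v_2], [v_0,v_3], [v_0,v_5], [v_0,v_7], [v_1,v_4], [v_1,v_6], [v_2,v_3], [v_2,v_5], [v_2,v_7], [v_3,v_5], [v_3,v_7], [v_4,v_6], [v_5,v_7]
  2-simplices (11): (11 of them)
  3-simplices (5): [v_0,v_2,v_3,v_5], [v_0,v_2,v_3,v_7], [v_0,v_2,v_5,v_7], [v_0,v_3,v_5,v_7], [v_2,v_3,v_5,v_7]

giving chain groups C_0 ≅ Z^8, C_1 ≅ Z^13, C_2 ≅ Z^11, C_3 ≅ Z^5.

∂_1: C_1 → C_0 maps an edge to its endpoints' difference, ∂[p,q] = q − p. For instance
  ∂[v_4,v_6] = [v_6] − [v_4].
The 8×13 boundary matrix has rank 6 and Smith normal form diag(1,1,1,1,1,1).

The boundary map ∂_2: C_2 → C_1 acts by ∂[p,q,r] = [q,r] − [p,r] + [p,q]. For instance
  ∂[v_2,v_3,v_7] = [v_3,v_7] − [v_2,v_7] + [v_2,v_3],
  ∂[v_0,v_5,v_7] = [v_5,v_7] − [v_0,v_7] + [v_0,v_5].
The resulting 13×11 matrix has rank 7, and its Smith normal form has invariant factors (1,1,1,1,1,1,1).

∂_3: C_3 → C_2 sends each 3-simplex σ to the alternating sum Σ_i (−1)^i (σ with its i-th vertex removed). For instance
  ∂[v_0,v_2,v_5,v_7] = [v_2,v_5,v_7] − [v_0,v_5,v_7] + [v_0,v_2,v_7] − [v_0,v_2,v_5],
  ∂[v_0,v_3,v_5,v_7] = [v_3,v_5,v_7] − [v_0,v_5,v_7] + [v_0,v_3,v_7] − [v_0,v_3,v_5].
The 11×5 boundary matrix has rank 4 and Smith normal form diag(1,1,1,1).

Computing H_k = (kernel of ∂_k) / (image of ∂_{k+1}):

  H_0: rank C_0 − rank ∂_1 = 8 − 6 = 2, and the invariant factors of ∂_1 are all 1, so H_0 = Z^2.
  H_1: rank ker ∂_1 − rank ∂_2 = (13 − 6) − 7 = 0, and the invariant factors of ∂_2 are all 1, so H_1 = 0.
  H_2: rank ker ∂_2 − rank ∂_3 = (11 − 7) − 4 = 0, and the invariant factors of ∂_3 are all 1, so H_2 = 0.
  H_3: rank ker ∂_3 − rank ∂_4 = (5 − 4) − 0 = 1, and there is no ∂_4, so H_3 = Z.

(K is a triangulation of the disjoint union of the 3-sphere S^3 and the 2-simplex.)

H_0 ≅ Z^2,  H_1 = 0,  H_2 = 0,  H_3 ≅ Z.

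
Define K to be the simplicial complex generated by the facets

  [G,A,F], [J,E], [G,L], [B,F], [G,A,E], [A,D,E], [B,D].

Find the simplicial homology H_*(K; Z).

Take the total order A < B < D < E < F < G < J < L on the vertex set. Then K (dimension 2) consists of the simplices:

  0-simplices (8): A, B, D, E, F, G, J, L
  1-simplices (11): AD, AE, AF, AG, BD, BF, DE, EG, EJ, FG, GL
  2-simplices (3): ADE, AEG, AFG

so the chain groups are C_0 ≅ Z^8, C_1 ≅ Z^11, C_2 ≅ Z^3.

The boundary map ∂_1: C_1 → C_0 sends each edge [p,q] (with p < q) to q − p.
The resulting 8×11 matrix has rank 7, and its Smith normal form has invariant factors (1,1,1,1,1,1,1).

∂_2: C_2 → C_1 sends each 2-simplex [p,q,r] to [q,r] − [p,r] + [p,q]. For instance
  ∂ADE = DE − AE + AD,
  ∂AFG = FG − AG + AF.
As a 11×3 matrix over Z this has rank 3, with invariant factors (1,1,1).

Computing H_k = (kernel of ∂_k) / (image of ∂_{k+1}):

  H_0: rank C_0 − rank ∂_1 = 8 − 7 = 1, and the invariant factors of ∂_1 are all 1, so H_0 = Z.
  H_1: rank ker ∂_1 − rank ∂_2 = (11 − 7) − 3 = 1, and the invariant factors of ∂_2 are all 1, so H_1 = Z.
  H_2: rank ker ∂_2 − rank ∂_3 = (3 − 3) − 0 = 0, and there is no ∂_3, so H_2 = 0.

H_0 = Z,  H_1 = Z,  H_2 = 0.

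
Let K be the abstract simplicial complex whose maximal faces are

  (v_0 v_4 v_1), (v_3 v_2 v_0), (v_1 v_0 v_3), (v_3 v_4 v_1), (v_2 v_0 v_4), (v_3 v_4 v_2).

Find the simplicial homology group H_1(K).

Fix the vertex order v_0 < v_1 < v_2 < v_3 < v_4 and write every simplex with vertices in increasing order. Then dim K = 2 and the simplices of K are:

  0-simplices (5): [v_0], [v_1], [v_2], [v_3], [v_4]
  1-simplices (9): [v_0,v_1], [v_0,v_2], [v_0,v_3], [v_0,v_4], [v_1,v_3], [v_1,v_4], [v_2,v_3], [v_2,v_4], [v_3,v_4]
  2-simplices (6): [v_0,v_1,v_3], [v_0,v_1,v_4], [v_0,v_2,v_3], [v_0,v_2,v_4], [v_1,v_3,v_4], [v_2,v_3,v_4]

Hence C_0 ≅ Z^5, C_1 ≅ Z^9, C_2 ≅ Z^6.

Boundary ∂_1: C_1 → C_0 sends each edge [p,q] (with p < q) to q − p.
The resulting 5×9 matrix has rank 4, and its Smith normal form has invariant factors (1,1,1,1).

∂_2: C_2 → C_1 sends each 2-simplex [p,q,r] to [q,r] − [p,r] + [p,q]. For instance
  ∂[v_0,v_1,v_4] = [v_1,v_4] − [v_0,v_4] + [v_0,v_1],
  ∂[v_0,v_1,v_3] = [v_1,v_3] − [v_0,v_3] + [v_0,v_1].
As a 9×6 matrix over Z this has rank 5, with invariant factors (1,1,1,1,1).

From H_k ≅ ker(∂_k) / im(∂_{k+1}) we obtain:

  H_1: rank ker ∂_1 − rank ∂_2 = (9 − 4) − 5 = 0, and the invariant factors of ∂_2 are all 1, so H_1 ≅ 0.

H_1 ≅ 0.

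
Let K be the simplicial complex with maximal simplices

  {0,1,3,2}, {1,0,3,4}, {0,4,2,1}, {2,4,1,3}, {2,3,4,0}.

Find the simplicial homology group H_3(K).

H_3 ≅ Z.

Order the vertices as 0 < 1 < 2 < 3 < 4. Listing each simplex with vertices in this order, K has dimension 3 with simplices:

  0-simplices (5): [0], [1], [2], [3], [4]
  1-simplices (10): [0,1], [0,2], [0,3], [0,4], [1,2], [1,3], [1,4], [2,3], [2,4], [3,4]
  2-simplices (10): [0,1,2], [0,1,3], [0,1,4], [0,2,3], [0,2,4], [0,3,4], [1,2,3], [1,2,4], [1,3,4], [2,3,4]
  3-simplices (5): [0,1,2,3], [0,1,2,4], [0,1,3,4], [0,2,3,4], [1,2,3,4]

so the chain groups are C_0 ≅ Z^5, C_1 ≅ Z^10, C_2 ≅ Z^10, C_3 ≅ Z^5.

Boundary ∂_1: C_1 → C_0 maps an edge to its endpoints' difference, ∂[p,q] = q − p.
As a 5×10 matrix over Z this has rank 4, with invariant factors (1,1,1,1).

∂_2: C_2 → C_1 sends each 2-simplex [p,q,r] to [q,r] − [p,r] + [p,q]. For instance
  ∂[1,3,4] = [3,4] − [1,4] + [1,3],
  ∂[0,1,2] = [1,2] − [0,2] + [0,1].
The resulting 10×10 matrix has rank 6, and its Smith normal form has invariant factors (1,1,1,1,1,1).

The boundary map ∂_3: C_3 → C_2 sends each 3-simplex σ to the alternating sum Σ_i (−1)^i (σ with its i-th vertex removed). For instance
  ∂[1,2,3,4] = [2,3,4] − [1,3,4] + [1,2,4] − [1,2,3],
  ∂[0,1,2,4] = [1,2,4] − [0,2,4] + [0,1,4] − [0,1,2].
As a 10×5 matrix over Z this has rank 4, with invariant factors (1,1,1,1).

Reading off H_k = ker ∂_k / im ∂_{k+1}:

  H_3: rank ker ∂_3 − rank ∂_4 = (5 − 4) − 0 = 1, and there is no ∂_4, so H_3 = Z.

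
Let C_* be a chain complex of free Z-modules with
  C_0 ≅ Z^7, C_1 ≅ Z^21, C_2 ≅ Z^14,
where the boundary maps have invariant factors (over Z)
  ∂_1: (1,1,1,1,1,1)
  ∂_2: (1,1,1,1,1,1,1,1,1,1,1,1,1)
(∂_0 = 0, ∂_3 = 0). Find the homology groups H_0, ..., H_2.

H_0: b_0 = 7 − 0 − 6 = 1; torsion from ∂_1 factors > 1: none. So H_0 = Z.
H_1: b_1 = 21 − 6 − 13 = 2; torsion from ∂_2 factors > 1: none. So H_1 = Z^2.
H_2: b_2 = 14 − 13 − 0 = 1; torsion from ∂_3 factors > 1: none. So H_2 = Z.

H_0 = Z,  H_1 = Z^2,  H_2 = Z.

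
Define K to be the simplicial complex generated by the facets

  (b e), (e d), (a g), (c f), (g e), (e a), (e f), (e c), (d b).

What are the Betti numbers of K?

K has 7 vertices, 9 edges.
rank ∂_0 = 0, rank ∂_1 = 6 ⇒ b_0 = 7 − 0 − 6 = 1; all invariant factors of ∂_1 are 1 so no torsion. So H_0 ≅ Z.
rank ∂_1 = 6, rank ∂_2 = 0 ⇒ b_1 = 9 − 6 − 0 = 3. So H_1 ≅ Z^3.

b_0 = 1, b_1 = 3.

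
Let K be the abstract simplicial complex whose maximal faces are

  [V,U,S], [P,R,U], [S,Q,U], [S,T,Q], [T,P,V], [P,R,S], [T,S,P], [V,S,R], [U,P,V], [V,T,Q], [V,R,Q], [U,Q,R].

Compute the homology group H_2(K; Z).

H_2 ≅ 0.

Fix the vertex order P < Q < R < S < T < U < V and write every simplex with vertices in increasing order. Then dim K = 2 and the simplices of K are:

  0-simplices (7): P, Q, R, S, T, U, V
  1-simplices (18): PR, PS, PT, PU, PV, QR, QS, QT, QU, QV, RS, RU, RV, ST, SU, SV, TV, UV
  2-simplices (12): PRS, PRU, PST, PTV, PUV, QRU, QRV, QST, QSU, QTV, RSV, SUV

so the chain groups are C_0 ≅ Z^7, C_1 ≅ Z^18, C_2 ≅ Z^12.

The boundary map ∂_1: C_1 → C_0 sends each edge [p,q] (with p < q) to q − p.
This gives a 7×18 integer matrix of rank 6; reducing to Smith normal form yields diagonal entries (1,1,1,1,1,1).

Boundary ∂_2: C_2 → C_1 acts by ∂[p,q,r] = [q,r] − [p,r] + [p,q]. For instance
  ∂SUV = UV − SV + SU,
  ∂PRU = RU − PU + PR.
The resulting 18×12 matrix has rank 12, and its Smith normal form has invariant factors (1,1,1,1,1,1,1,1,1,1,1,2).

Now H_k = ker ∂_k / im ∂_{k+1}, so:

  H_2: rank ker ∂_2 − rank ∂_3 = (12 − 12) − 0 = 0, and there is no ∂_3, so H_2 = 0.

(K is a triangulation of the real projective plane RP^2.)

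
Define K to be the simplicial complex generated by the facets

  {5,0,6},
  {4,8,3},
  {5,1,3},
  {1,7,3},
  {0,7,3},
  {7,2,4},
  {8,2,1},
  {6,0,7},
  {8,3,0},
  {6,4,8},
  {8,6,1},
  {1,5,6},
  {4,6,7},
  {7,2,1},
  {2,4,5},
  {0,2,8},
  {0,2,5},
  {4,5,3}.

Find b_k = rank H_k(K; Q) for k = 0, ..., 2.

We work with the vertex ordering 0 < 1 < 2 < 3 < 4 < 5 < 6 < 7 < 8. The simplices of K, each written with vertices in increasing order, are:

  0-simplices (9): [0], [1], [2], [3], [4], [5], [6], [7], [8]
  1-simplices (27): (27 of them)
  2-simplices (18): [0,2,5], [0,2,8], [0,3,7], [0,3,8], [0,5,6], [0,6,7], [1,2,7], [1,2,8], [1,3,5], [1,3,7], [1,5,6], [1,6,8], [2,4,5], [2,4,7], [3,4,5], [3,4,8], [4,6,7], [4,6,8]

so the chain groups are C_0 ≅ Z^9, C_1 ≅ Z^27, C_2 ≅ Z^18.

Boundary ∂_1: C_1 → C_0 is given by ∂[p,q] = [q] − [p]. For instance
  ∂[4,7] = [7] − [4].
The resulting 9×27 matrix has rank 8, and its Smith normal form has invariant factors (1,1,1,1,1,1,1,1).

The boundary map ∂_2: C_2 → C_1 acts by ∂[p,q,r] = [q,r] − [p,r] + [p,q]. For instance
  ∂[4,6,7] = [6,7] − [4,7] + [4,6],
  ∂[2,4,5] = [4,5] − [2,5] + [2,4].
As a 27×18 matrix over Z this has rank 17, with invariant factors (1,1,1,1,1,1,1,1,1,1,1,1,1,1,1,1,1).

Now H_k = ker ∂_k / im ∂_{k+1}, so:

  H_0: rank C_0 − rank ∂_1 = 9 − 8 = 1, and the invariant factors of ∂_1 are all 1, so H_0 ≅ Z.
  H_1: rank ker ∂_1 − rank ∂_2 = (27 − 8) − 17 = 2, and the invariant factors of ∂_2 are all 1, so H_1 ≅ Z^2.
  H_2: rank ker ∂_2 − rank ∂_3 = (18 − 17) − 0 = 1, and there is no ∂_3, so H_2 ≅ Z.

As a check, the Euler characteristic is 9 − 27 + 18 = 0, which agrees with 1 − 2 + 1 = 0.
(K is a triangulation of the torus T^2.)

Hence the Betti numbers are b_0 = 1, b_1 = 2, b_2 = 1.

b_0 = 1, b_1 = 2, b_2 = 1.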